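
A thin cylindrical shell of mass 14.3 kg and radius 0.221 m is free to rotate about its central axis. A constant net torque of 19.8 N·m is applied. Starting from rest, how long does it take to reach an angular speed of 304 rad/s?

I = MR² = (14.3)(0.221)² = 0.6984 kg·m².
α = τ/I = 19.8/0.6984 = 28.35 rad/s².
ω = αt ⇒ t = ω/α = 304/28.35 = 10.72 s.

t ≈ 10.7 s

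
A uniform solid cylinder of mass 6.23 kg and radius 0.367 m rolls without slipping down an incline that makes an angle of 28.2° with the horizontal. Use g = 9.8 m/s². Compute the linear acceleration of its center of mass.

a ≈ 3.09 m/s²

Translation along the incline: Mg sinθ − f = Ma.
Rotation about the center: fR = Iα with I = ½MR². No-slip gives a = αR, so f = (I/R²)a = (1/2)M a.
Substituting: Mg sinθ = (1 + 0.5000)Ma, so a = g sinθ/(1 + 0.5000) = (9.8) sin 28.2° / 1.500 = 3.087 m/s².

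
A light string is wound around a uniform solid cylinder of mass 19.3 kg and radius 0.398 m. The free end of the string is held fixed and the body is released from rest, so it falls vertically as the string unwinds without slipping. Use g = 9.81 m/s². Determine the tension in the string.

Translation: Mg − T = Ma. Rotation about the center: TR = Iα with I = ½MR².
With a = αR: T = (I/R²)a = (1/2)M a, so Mg = (1 + 0.5000)Ma.
a = g/(1 + 0.5000) = 9.81/1.500 = 6.540 m/s².
T = 0.5000·M·a = (0.5000)(19.3)(6.540) = 63.11 N.

T ≈ 63.1 N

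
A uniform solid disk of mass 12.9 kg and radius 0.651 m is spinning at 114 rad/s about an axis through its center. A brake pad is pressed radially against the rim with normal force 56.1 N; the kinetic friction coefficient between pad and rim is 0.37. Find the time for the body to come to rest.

I = ½MR² = (1/2)(12.9)(0.651)² = 2.734 kg·m².
Friction force f = μN = (0.37)(56.1) = 20.76 N at the rim; torque magnitude τ = fR = 13.51 N·m, opposing ω.
|α| = τ/I = 13.51/2.734 = 4.943 rad/s² (deceleration).
0 = ω₀ − |α|t ⇒ t = ω₀/|α| = 114/4.943 = 23.06 s.

t ≈ 23.1 s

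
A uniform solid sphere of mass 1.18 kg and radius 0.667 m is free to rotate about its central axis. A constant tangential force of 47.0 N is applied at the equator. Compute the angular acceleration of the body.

I = (2/5)MR² = (2/5)(1.18)(0.667)² = 0.2100 kg·m².
τ = F R = (47.0)(0.667) = 31.35 N·m.
From τ = Iα: α = 31.35/0.2100 = 149.3 rad/s².

α ≈ 149 rad/s²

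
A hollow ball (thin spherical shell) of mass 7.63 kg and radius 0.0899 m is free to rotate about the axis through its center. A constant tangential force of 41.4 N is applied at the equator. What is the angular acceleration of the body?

I = (2/3)MR² = (2/3)(7.63)(0.0899)² = 0.04111 kg·m².
τ = F R = (41.4)(0.0899) = 3.722 N·m.
Newton's second law for rotation, τ = Iα, gives α = τ/I = 3.722/0.04111 = 90.53 rad/s².

α ≈ 90.5 rad/s²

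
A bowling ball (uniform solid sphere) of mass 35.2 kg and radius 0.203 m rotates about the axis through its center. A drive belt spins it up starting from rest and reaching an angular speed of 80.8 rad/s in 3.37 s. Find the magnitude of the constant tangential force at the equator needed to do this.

F ≈ 68.5 N

I = (2/5)MR² = (2/5)(35.2)(0.203)² = 0.5802 kg·m².
α = Δω/Δt = (80.8 − 0)/3.37 = 23.98 rad/s².
The required torque is τ = Iα = (0.5802)(23.98) = 13.91 N·m.
A tangential force at the equator gives τ = FR, so F = τ/R = 13.91/0.203 = 68.53 N.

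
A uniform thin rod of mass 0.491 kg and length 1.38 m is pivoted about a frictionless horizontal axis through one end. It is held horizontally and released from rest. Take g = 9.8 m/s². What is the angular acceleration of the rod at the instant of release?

About the pivot, I = (1/3)ML² = (1/3)(0.491)(1.38)² = 0.3117 kg·m².
The weight acts at the center, a distance L/2 = 0.6900 m from the pivot; τ = Mg(L/2) = 3.320 N·m.
α = τ/I = 3.320/0.3117 = 10.65 rad/s².
(Equivalently α = (3g/(2L)) = 10.65 rad/s².)

α ≈ 10.7 rad/s²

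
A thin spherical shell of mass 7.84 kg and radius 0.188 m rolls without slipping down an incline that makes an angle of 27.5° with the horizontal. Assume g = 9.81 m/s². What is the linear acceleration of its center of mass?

a ≈ 2.72 m/s²

Translation along the incline: Mg sinθ − f = Ma.
Rotation about the center: fR = Iα with I = (2/3)MR². No-slip gives a = αR, so f = (I/R²)a = (2/3)M a.
Substituting: Mg sinθ = (1 + 0.6667)Ma, so a = g sinθ/(1 + 0.6667) = (9.81) sin 27.5° / 1.667 = 2.718 m/s².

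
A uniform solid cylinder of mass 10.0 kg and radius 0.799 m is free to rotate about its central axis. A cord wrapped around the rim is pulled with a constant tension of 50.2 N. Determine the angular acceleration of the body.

I = ½MR² = (1/2)(10.0)(0.799)² = 3.192 kg·m².
τ = F R = (50.2)(0.799) = 40.11 N·m.
From τ = Iα: α = 40.11/3.192 = 12.57 rad/s².

α ≈ 12.6 rad/s²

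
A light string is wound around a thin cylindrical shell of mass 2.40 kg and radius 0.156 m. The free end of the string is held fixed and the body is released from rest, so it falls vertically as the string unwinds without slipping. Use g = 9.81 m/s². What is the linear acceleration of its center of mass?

Translation: Mg − T = Ma. Rotation about the center: TR = Iα with I = MR².
With a = αR: T = (I/R²)a = M a, so Mg = (1 + 1.000)Ma.
a = g/(1 + 1.000) = 9.81/2.000 = 4.905 m/s².

a ≈ 4.91 m/s²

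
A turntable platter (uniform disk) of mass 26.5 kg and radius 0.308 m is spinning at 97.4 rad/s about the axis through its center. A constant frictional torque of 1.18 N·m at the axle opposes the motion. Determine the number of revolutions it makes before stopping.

≈ 804 revolutions

I = ½MR² = (1/2)(26.5)(0.308)² = 1.257 kg·m².
The net torque has magnitude 1.18 N·m, opposing ω.
|α| = τ/I = 1.180/1.257 = 0.9388 rad/s² (deceleration).
ω² = ω₀² − 2|α|θ with ω = 0 ⇒ θ = ω₀²/(2|α|) = 5053 rad = 804.2 rev.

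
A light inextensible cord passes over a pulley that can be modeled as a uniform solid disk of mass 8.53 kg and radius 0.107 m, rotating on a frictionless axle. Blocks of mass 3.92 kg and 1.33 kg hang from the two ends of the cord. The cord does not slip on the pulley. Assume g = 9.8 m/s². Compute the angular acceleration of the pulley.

α ≈ 24.9 rad/s²

I = ½MR² = (1/2)(8.53)(0.107)² = 0.04883 kg·m².
Heavier block: m₁g − T₁ = m₁a. Lighter block: T₂ − m₂g = m₂a.
Pulley: (T₁ − T₂)R = Iα = I(a/R), so T₁ − T₂ = (I/R²)a = (1/2)M_p a = 4.265·a.
Adding the three: (m₁ − m₂)g = (m₁ + m₂ + 4.265)a, so a = (3.92 − 1.33)(9.8)/(3.92 + 1.33 + 4.265) = 2.668 m/s².
α = a/R = 2.668/0.107 = 24.93 rad/s².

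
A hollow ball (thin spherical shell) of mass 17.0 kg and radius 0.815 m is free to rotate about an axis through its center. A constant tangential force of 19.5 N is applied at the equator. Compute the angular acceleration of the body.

I = (2/3)MR² = (2/3)(17.0)(0.815)² = 7.528 kg·m².
τ = F R = (19.5)(0.815) = 15.89 N·m.
From τ = Iα: α = 15.89/7.528 = 2.111 rad/s².

α ≈ 2.11 rad/s²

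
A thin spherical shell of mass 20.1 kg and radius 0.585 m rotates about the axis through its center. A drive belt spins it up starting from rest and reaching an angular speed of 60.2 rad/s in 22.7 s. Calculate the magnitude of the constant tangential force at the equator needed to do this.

F ≈ 20.8 N

I = (2/3)MR² = (2/3)(20.1)(0.585)² = 4.586 kg·m².
α = Δω/Δt = (60.2 − 0)/22.7 = 2.652 rad/s².
The required torque is τ = Iα = (4.586)(2.652) = 12.16 N·m.
A tangential force at the equator gives τ = FR, so F = τ/R = 12.16/0.585 = 20.79 N.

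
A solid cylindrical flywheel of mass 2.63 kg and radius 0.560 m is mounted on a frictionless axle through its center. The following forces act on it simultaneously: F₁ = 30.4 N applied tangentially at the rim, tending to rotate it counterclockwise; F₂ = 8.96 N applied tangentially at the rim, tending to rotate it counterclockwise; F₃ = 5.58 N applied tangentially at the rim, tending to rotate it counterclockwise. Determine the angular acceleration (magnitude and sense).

I = ½MR² = (1/2)(2.63)(0.560)² = 0.4124 kg·m².
Taking counterclockwise as positive: τ₁ = +(30.4)(0.560) = +17.02 N·m; τ₂ = +(8.96)(0.560) = +5.018 N·m; τ₃ = +(5.58)(0.560) = +3.125 N·m.
Net torque τ = 25.17 N·m.
α = τ/I = 25.17/0.4124 = 61.03 rad/s².

α ≈ 61.0 rad/s², counterclockwise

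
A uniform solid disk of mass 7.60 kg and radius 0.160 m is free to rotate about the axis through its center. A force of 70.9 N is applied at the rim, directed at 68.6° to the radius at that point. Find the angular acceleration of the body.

I = ½MR² = (1/2)(7.60)(0.160)² = 0.09728 kg·m².
Only the tangential component produces torque: τ = F R sinθ = (70.9)(0.160) sin 68.6° = 10.56 N·m.
Newton's second law for rotation, τ = Iα, gives α = τ/I = 10.56/0.09728 = 108.6 rad/s².

α ≈ 109 rad/s²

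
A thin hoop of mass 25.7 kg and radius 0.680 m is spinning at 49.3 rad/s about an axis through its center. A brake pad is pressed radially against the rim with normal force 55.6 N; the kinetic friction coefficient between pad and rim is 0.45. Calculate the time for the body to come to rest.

I = MR² = (25.7)(0.680)² = 11.88 kg·m².
Friction force f = μN = (0.45)(55.6) = 25.02 N at the rim; torque magnitude τ = fR = 17.01 N·m, opposing ω.
|α| = τ/I = 17.01/11.88 = 1.432 rad/s² (deceleration).
0 = ω₀ − |α|t ⇒ t = ω₀/|α| = 49.3/1.432 = 34.44 s.

t ≈ 34.4 s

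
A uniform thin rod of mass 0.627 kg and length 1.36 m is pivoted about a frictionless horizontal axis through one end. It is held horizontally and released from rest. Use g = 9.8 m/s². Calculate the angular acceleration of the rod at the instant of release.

About the pivot, I = (1/3)ML² = (1/3)(0.627)(1.36)² = 0.3866 kg·m².
The weight acts at the center, a distance L/2 = 0.6800 m from the pivot; τ = Mg(L/2) = 4.178 N·m.
α = τ/I = 4.178/0.3866 = 10.81 rad/s².

α ≈ 10.8 rad/s²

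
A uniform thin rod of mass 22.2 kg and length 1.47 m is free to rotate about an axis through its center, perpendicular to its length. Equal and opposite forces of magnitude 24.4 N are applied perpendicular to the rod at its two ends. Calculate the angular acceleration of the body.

I = (1/12)ML² = (1/12)(22.2)(1.47)² = 3.998 kg·m².
The couple gives τ = F·(L/2) + F·(L/2) = F L = (24.4)(1.47) = 35.87 N·m.
Newton's second law for rotation, τ = Iα, gives α = τ/I = 35.87/3.998 = 8.972 rad/s².

α ≈ 8.97 rad/s²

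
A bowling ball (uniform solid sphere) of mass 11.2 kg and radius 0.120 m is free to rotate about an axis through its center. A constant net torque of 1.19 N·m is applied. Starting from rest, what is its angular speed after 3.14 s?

ω ≈ 57.9 rad/s

I = (2/5)MR² = (2/5)(11.2)(0.120)² = 0.06451 kg·m².
α = τ/I = 1.19/0.06451 = 18.45 rad/s².
ω = ω₀ + αt = 0 + (18.45)(3.14) = 57.92 rad/s.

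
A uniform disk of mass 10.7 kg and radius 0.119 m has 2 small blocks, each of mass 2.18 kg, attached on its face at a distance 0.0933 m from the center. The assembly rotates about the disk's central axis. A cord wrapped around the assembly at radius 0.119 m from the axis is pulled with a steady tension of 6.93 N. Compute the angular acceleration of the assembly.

α ≈ 7.25 rad/s²

I_disk = ½MR² = ½(10.7)(0.119)² = 0.07576 kg·m².
I_blocks = 2·m·r² = 2(2.18)(0.0933)² = 0.03795 kg·m².
Total I = 0.1137 kg·m².
τ = F r = (6.93)(0.119) = 0.8247 N·m.
α = τ/I = 0.8247/0.1137 = 7.252 rad/s².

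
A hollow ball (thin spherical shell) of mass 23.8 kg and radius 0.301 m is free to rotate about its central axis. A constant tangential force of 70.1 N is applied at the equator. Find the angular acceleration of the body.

I = (2/3)MR² = (2/3)(23.8)(0.301)² = 1.438 kg·m².
τ = F R = (70.1)(0.301) = 21.10 N·m.
From τ = Iα: α = 21.10/1.438 = 14.68 rad/s².

α ≈ 14.7 rad/s²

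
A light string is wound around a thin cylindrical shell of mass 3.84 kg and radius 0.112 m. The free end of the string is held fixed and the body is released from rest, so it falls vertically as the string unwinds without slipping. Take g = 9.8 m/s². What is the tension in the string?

T ≈ 18.8 N

Translation: Mg − T = Ma. Rotation about the center: TR = Iα with I = MR².
With a = αR: T = (I/R²)a = M a, so Mg = (1 + 1.000)Ma.
a = g/(1 + 1.000) = 9.8/2.000 = 4.900 m/s².
T = 1.000·M·a = (1.000)(3.84)(4.900) = 18.82 N.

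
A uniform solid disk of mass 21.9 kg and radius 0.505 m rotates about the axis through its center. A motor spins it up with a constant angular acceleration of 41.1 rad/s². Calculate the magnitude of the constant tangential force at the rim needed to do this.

F ≈ 227 N

I = ½MR² = (1/2)(21.9)(0.505)² = 2.793 kg·m².
The required torque is τ = Iα = (2.793)(41.10) = 114.8 N·m.
A tangential force at the rim gives τ = FR, so F = τ/R = 114.8/0.505 = 227.3 N.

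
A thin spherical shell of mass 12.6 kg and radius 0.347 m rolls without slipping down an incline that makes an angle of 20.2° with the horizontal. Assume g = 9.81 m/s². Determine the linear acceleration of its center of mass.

Translation along the incline: Mg sinθ − f = Ma.
Rotation about the center: fR = Iα with I = (2/3)MR². No-slip gives a = αR, so f = (I/R²)a = (2/3)M a.
Substituting: Mg sinθ = (1 + 0.6667)Ma, so a = g sinθ/(1 + 0.6667) = (9.81) sin 20.2° / 1.667 = 2.032 m/s².

a ≈ 2.03 m/s²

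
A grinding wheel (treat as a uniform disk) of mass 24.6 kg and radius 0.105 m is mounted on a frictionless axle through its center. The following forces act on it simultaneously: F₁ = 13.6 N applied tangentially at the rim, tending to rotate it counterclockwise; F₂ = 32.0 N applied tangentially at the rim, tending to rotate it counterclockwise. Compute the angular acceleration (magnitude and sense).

I = ½MR² = (1/2)(24.6)(0.105)² = 0.1356 kg·m².
Taking counterclockwise as positive: τ₁ = +(13.6)(0.105) = +1.428 N·m; τ₂ = +(32.0)(0.105) = +3.360 N·m.
Net torque τ = 4.788 N·m.
α = τ/I = 4.788/0.1356 = 35.31 rad/s².

α ≈ 35.3 rad/s², counterclockwise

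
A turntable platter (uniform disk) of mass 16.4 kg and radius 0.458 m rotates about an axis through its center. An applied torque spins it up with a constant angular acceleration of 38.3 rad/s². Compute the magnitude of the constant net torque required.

I = ½MR² = (1/2)(16.4)(0.458)² = 1.720 kg·m².
τ = Iα = (1.720)(38.30) = 65.88 N·m.

τ ≈ 65.9 N·m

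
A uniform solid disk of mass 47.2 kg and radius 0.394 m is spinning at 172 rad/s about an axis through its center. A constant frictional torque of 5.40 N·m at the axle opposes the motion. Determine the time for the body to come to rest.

t ≈ 117 s

I = ½MR² = (1/2)(47.2)(0.394)² = 3.664 kg·m².
The net torque has magnitude 5.40 N·m, opposing ω.
|α| = τ/I = 5.400/3.664 = 1.474 rad/s² (deceleration).
0 = ω₀ − |α|t ⇒ t = ω₀/|α| = 172/1.474 = 116.7 s.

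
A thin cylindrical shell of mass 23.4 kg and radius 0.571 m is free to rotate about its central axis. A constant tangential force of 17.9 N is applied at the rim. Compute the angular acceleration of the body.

α ≈ 1.34 rad/s²

I = MR² = (23.4)(0.571)² = 7.629 kg·m².
τ = F R = (17.9)(0.571) = 10.22 N·m.
From τ = Iα: α = 10.22/7.629 = 1.340 rad/s².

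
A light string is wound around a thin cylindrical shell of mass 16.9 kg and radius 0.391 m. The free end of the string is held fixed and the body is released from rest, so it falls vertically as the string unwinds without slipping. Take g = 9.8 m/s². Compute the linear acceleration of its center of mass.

a ≈ 4.90 m/s²

Translation: Mg − T = Ma. Rotation about the center: TR = Iα with I = MR².
With a = αR: T = (I/R²)a = M a, so Mg = (1 + 1.000)Ma.
a = g/(1 + 1.000) = 9.8/2.000 = 4.900 m/s².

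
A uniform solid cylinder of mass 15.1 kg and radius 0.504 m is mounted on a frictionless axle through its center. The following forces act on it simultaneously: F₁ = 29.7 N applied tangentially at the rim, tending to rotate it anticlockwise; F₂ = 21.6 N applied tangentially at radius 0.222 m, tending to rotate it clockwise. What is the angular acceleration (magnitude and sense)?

α ≈ 5.30 rad/s², anticlockwise

I = ½MR² = (1/2)(15.1)(0.504)² = 1.918 kg·m².
Taking anticlockwise as positive: τ₁ = +(29.7)(0.504) = +14.97 N·m; τ₂ = −(21.6)(0.222) = −4.795 N·m.
Net torque τ = 10.17 N·m.
α = τ/I = 10.17/1.918 = 5.305 rad/s².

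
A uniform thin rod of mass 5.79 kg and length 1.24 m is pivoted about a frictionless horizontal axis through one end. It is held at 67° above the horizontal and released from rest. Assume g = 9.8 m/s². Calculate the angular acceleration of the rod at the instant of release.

About the pivot, I = (1/3)ML² = (1/3)(5.79)(1.24)² = 2.968 kg·m².
The weight acts at the center, a distance L/2 = 0.6200 m from the pivot; τ = Mg(L/2) cos 67° = 13.75 N·m.
α = τ/I = 13.75/2.968 = 4.632 rad/s².
(Equivalently α = (3g/(2L)) cos 67° = 4.632 rad/s².)

α ≈ 4.63 rad/s²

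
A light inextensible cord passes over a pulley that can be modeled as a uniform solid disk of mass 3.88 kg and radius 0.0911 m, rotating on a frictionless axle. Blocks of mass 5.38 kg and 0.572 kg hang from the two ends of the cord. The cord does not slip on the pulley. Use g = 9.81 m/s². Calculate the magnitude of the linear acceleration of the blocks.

a ≈ 5.98 m/s²

I = ½MR² = (1/2)(3.88)(0.0911)² = 0.01610 kg·m².
Heavier block: m₁g − T₁ = m₁a. Lighter block: T₂ − m₂g = m₂a.
Pulley: (T₁ − T₂)R = Iα = I(a/R), so T₁ − T₂ = (I/R²)a = (1/2)M_p a = 1.940·a.
Adding the three: (m₁ − m₂)g = (m₁ + m₂ + 1.940)a, so a = (5.38 − 0.572)(9.81)/(5.38 + 0.572 + 1.940) = 5.976 m/s².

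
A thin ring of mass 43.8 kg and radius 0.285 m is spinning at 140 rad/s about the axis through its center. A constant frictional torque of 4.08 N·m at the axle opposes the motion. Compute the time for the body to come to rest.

I = MR² = (43.8)(0.285)² = 3.558 kg·m².
The net torque has magnitude 4.08 N·m, opposing ω.
|α| = τ/I = 4.080/3.558 = 1.147 rad/s² (deceleration).
0 = ω₀ − |α|t ⇒ t = ω₀/|α| = 140/1.147 = 122.1 s.

t ≈ 122 s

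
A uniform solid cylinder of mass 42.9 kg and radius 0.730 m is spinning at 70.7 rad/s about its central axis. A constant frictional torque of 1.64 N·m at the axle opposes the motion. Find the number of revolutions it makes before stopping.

≈ 2770 revolutions

I = ½MR² = (1/2)(42.9)(0.730)² = 11.43 kg·m².
The net torque has magnitude 1.64 N·m, opposing ω.
|α| = τ/I = 1.640/11.43 = 0.1435 rad/s² (deceleration).
ω² = ω₀² − 2|α|θ with ω = 0 ⇒ θ = ω₀²/(2|α|) = 17420 rad = 2772 rev.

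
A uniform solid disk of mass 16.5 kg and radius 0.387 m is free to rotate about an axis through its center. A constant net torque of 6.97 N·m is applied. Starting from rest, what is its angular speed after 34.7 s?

ω ≈ 196 rad/s

I = ½MR² = (1/2)(16.5)(0.387)² = 1.236 kg·m².
α = τ/I = 6.97/1.236 = 5.641 rad/s².
ω = ω₀ + αt = 0 + (5.641)(34.7) = 195.7 rad/s.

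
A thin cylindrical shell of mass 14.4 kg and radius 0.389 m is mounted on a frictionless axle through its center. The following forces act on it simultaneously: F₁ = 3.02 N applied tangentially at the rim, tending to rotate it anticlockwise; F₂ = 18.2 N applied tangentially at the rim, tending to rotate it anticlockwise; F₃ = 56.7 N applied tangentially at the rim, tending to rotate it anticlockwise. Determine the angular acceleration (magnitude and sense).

I = MR² = (14.4)(0.389)² = 2.179 kg·m².
Taking anticlockwise as positive: τ₁ = +(3.02)(0.389) = +1.175 N·m; τ₂ = +(18.2)(0.389) = +7.080 N·m; τ₃ = +(56.7)(0.389) = +22.06 N·m.
Net torque τ = 30.31 N·m.
α = τ/I = 30.31/2.179 = 13.91 rad/s².

α ≈ 13.9 rad/s², anticlockwise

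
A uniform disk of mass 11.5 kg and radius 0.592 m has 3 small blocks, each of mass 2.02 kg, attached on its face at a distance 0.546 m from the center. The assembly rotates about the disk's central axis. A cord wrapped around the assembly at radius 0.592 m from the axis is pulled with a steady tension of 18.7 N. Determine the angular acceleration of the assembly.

I_disk = ½MR² = ½(11.5)(0.592)² = 2.015 kg·m².
I_blocks = 3·m·r² = 3(2.02)(0.546)² = 1.807 kg·m².
Total I = 3.822 kg·m².
τ = F r = (18.7)(0.592) = 11.07 N·m.
α = τ/I = 11.07/3.822 = 2.897 rad/s².

α ≈ 2.90 rad/s²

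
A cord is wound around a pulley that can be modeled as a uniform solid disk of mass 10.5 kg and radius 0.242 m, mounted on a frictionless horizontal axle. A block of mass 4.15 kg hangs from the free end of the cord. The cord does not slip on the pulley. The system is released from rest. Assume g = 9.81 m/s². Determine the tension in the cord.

T ≈ 22.7 N

I = ½MR² = (1/2)(10.5)(0.242)² = 0.3075 kg·m².
Block: mg − T = ma. Pulley: TR = Iα. No-slip: a = αR, so T = (I/R²)a = 5.250·a.
Then mg = (m + 5.250)a, so a = (4.15)(9.81)/(4.15 + 5.250) = 4.331 m/s².
T = 5.250·a = 22.74 N.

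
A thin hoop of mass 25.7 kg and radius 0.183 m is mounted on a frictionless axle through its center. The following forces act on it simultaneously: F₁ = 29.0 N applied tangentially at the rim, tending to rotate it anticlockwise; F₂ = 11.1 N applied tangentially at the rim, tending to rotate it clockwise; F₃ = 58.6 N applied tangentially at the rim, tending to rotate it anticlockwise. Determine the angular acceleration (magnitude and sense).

I = MR² = (25.7)(0.183)² = 0.8607 kg·m².
Taking anticlockwise as positive: τ₁ = +(29.0)(0.183) = +5.307 N·m; τ₂ = −(11.1)(0.183) = −2.031 N·m; τ₃ = +(58.6)(0.183) = +10.72 N·m.
Net torque τ = 14.00 N·m.
α = τ/I = 14.00/0.8607 = 16.27 rad/s².

α ≈ 16.3 rad/s², anticlockwise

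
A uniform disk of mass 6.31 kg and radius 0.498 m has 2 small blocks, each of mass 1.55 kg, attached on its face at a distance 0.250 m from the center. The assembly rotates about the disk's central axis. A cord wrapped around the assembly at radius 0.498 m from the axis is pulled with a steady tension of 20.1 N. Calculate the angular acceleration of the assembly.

I_disk = ½MR² = ½(6.31)(0.498)² = 0.7825 kg·m².
I_blocks = 2·m·r² = 2(1.55)(0.250)² = 0.1938 kg·m².
Total I = 0.9762 kg·m².
τ = F r = (20.1)(0.498) = 10.01 N·m.
α = τ/I = 10.01/0.9762 = 10.25 rad/s².

α ≈ 10.3 rad/s²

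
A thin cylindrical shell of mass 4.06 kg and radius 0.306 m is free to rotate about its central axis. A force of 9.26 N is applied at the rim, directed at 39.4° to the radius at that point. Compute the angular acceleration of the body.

α ≈ 4.73 rad/s²

I = MR² = (4.06)(0.306)² = 0.3802 kg·m².
Only the tangential component produces torque: τ = F R sinθ = (9.26)(0.306) sin 39.4° = 1.799 N·m.
From τ = Iα: α = 1.799/0.3802 = 4.731 rad/s².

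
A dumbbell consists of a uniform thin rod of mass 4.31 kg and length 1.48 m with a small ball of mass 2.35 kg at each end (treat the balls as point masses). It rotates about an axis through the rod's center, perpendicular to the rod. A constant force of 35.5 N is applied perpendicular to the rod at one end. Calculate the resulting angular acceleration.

I_rod = (1/12)ML² = (1/12)(4.31)(1.48)² = 0.7867 kg·m².
I_balls = 2·m·(L/2)² = 2(2.35)(0.7400)² = 2.574 kg·m².
Total I = 3.360 kg·m².
τ = F·(L/2) = (35.5)(0.740) = 26.27 N·m.
α = τ/I = 26.27/3.360 = 7.817 rad/s².

α ≈ 7.82 rad/s²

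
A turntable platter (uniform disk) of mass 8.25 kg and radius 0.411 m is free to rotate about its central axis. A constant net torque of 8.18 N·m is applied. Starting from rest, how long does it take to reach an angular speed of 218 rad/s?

I = ½MR² = (1/2)(8.25)(0.411)² = 0.6968 kg·m².
α = τ/I = 8.18/0.6968 = 11.74 rad/s².
ω = αt ⇒ t = ω/α = 218/11.74 = 18.57 s.

t ≈ 18.6 s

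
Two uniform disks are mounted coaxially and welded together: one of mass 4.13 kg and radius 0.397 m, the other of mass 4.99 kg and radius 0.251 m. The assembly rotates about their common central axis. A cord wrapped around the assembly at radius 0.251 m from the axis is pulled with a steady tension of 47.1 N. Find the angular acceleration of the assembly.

I = ½M₁R₁² + ½M₂R₂² = ½(4.13)(0.397)² + ½(4.99)(0.251)² = 0.4827 kg·m².
τ = F r = (47.1)(0.251) = 11.82 N·m.
α = τ/I = 11.82/0.4827 = 24.49 rad/s².

α ≈ 24.5 rad/s²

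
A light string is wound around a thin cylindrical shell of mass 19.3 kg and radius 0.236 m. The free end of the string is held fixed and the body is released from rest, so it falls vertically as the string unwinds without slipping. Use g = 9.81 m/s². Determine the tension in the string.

T ≈ 94.7 N

Translation: Mg − T = Ma. Rotation about the center: TR = Iα with I = MR².
With a = αR: T = (I/R²)a = M a, so Mg = (1 + 1.000)Ma.
a = g/(1 + 1.000) = 9.81/2.000 = 4.905 m/s².
T = 1.000·M·a = (1.000)(19.3)(4.905) = 94.67 N.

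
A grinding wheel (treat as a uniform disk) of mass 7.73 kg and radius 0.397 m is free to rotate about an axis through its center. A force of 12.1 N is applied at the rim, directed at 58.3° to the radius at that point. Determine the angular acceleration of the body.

I = ½MR² = (1/2)(7.73)(0.397)² = 0.6092 kg·m².
Only the tangential component produces torque: τ = F R sinθ = (12.1)(0.397) sin 58.3° = 4.087 N·m.
From τ = Iα: α = 4.087/0.6092 = 6.709 rad/s².

α ≈ 6.71 rad/s²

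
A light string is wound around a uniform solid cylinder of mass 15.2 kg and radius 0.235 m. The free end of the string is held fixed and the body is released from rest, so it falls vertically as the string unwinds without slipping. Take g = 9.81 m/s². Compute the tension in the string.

Translation: Mg − T = Ma. Rotation about the center: TR = Iα with I = ½MR².
With a = αR: T = (I/R²)a = (1/2)M a, so Mg = (1 + 0.5000)Ma.
a = g/(1 + 0.5000) = 9.81/1.500 = 6.540 m/s².
T = 0.5000·M·a = (0.5000)(15.2)(6.540) = 49.70 N.

T ≈ 49.7 N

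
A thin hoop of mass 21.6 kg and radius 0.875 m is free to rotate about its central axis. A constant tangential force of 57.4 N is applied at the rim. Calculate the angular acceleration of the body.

I = MR² = (21.6)(0.875)² = 16.54 kg·m².
τ = F R = (57.4)(0.875) = 50.23 N·m.
From τ = Iα: α = 50.23/16.54 = 3.037 rad/s².

α ≈ 3.04 rad/s²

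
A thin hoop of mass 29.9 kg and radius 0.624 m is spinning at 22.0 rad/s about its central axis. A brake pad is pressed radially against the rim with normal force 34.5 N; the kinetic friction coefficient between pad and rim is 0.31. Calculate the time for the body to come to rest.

I = MR² = (29.9)(0.624)² = 11.64 kg·m².
Friction force f = μN = (0.31)(34.5) = 10.70 N at the rim; torque magnitude τ = fR = 6.674 N·m, opposing ω.
|α| = τ/I = 6.674/11.64 = 0.5732 rad/s² (deceleration).
0 = ω₀ − |α|t ⇒ t = ω₀/|α| = 22.0/0.5732 = 38.38 s.

t ≈ 38.4 s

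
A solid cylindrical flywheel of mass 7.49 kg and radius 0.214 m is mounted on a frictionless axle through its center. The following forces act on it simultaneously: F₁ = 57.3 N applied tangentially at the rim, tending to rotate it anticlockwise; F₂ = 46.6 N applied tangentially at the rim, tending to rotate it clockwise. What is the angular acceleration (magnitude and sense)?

α ≈ 13.4 rad/s², anticlockwise

I = ½MR² = (1/2)(7.49)(0.214)² = 0.1715 kg·m².
Taking anticlockwise as positive: τ₁ = +(57.3)(0.214) = +12.26 N·m; τ₂ = −(46.6)(0.214) = −9.972 N·m.
Net torque τ = 2.290 N·m.
α = τ/I = 2.290/0.1715 = 13.35 rad/s².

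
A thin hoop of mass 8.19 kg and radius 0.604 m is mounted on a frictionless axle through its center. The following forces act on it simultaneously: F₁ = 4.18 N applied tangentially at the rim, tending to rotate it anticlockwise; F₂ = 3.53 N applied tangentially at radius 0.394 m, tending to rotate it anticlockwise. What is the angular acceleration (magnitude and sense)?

I = MR² = (8.19)(0.604)² = 2.988 kg·m².
Taking anticlockwise as positive: τ₁ = +(4.18)(0.604) = +2.525 N·m; τ₂ = +(3.53)(0.394) = +1.391 N·m.
Net torque τ = 3.916 N·m.
α = τ/I = 3.916/2.988 = 1.310 rad/s².

α ≈ 1.31 rad/s², anticlockwise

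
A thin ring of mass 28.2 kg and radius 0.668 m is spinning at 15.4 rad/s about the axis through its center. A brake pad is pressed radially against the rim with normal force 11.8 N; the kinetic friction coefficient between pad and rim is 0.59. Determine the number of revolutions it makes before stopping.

I = MR² = (28.2)(0.668)² = 12.58 kg·m².
Friction force f = μN = (0.59)(11.8) = 6.962 N at the rim; torque magnitude τ = fR = 4.651 N·m, opposing ω.
|α| = τ/I = 4.651/12.58 = 0.3696 rad/s² (deceleration).
ω² = ω₀² − 2|α|θ with ω = 0 ⇒ θ = ω₀²/(2|α|) = 320.9 rad = 51.06 rev.

≈ 51.1 revolutions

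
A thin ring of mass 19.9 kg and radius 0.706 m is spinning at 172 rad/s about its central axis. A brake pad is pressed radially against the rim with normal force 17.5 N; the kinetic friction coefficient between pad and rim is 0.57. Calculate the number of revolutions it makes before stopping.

≈ 3320 revolutions

I = MR² = (19.9)(0.706)² = 9.919 kg·m².
Friction force f = μN = (0.57)(17.5) = 9.975 N at the rim; torque magnitude τ = fR = 7.042 N·m, opposing ω.
|α| = τ/I = 7.042/9.919 = 0.7100 rad/s² (deceleration).
ω² = ω₀² − 2|α|θ with ω = 0 ⇒ θ = ω₀²/(2|α|) = 20830 rad = 3316 rev.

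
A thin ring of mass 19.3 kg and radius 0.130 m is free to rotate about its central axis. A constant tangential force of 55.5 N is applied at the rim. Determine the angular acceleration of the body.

α ≈ 22.1 rad/s²

I = MR² = (19.3)(0.130)² = 0.3262 kg·m².
τ = F R = (55.5)(0.130) = 7.215 N·m.
From τ = Iα: α = 7.215/0.3262 = 22.12 rad/s².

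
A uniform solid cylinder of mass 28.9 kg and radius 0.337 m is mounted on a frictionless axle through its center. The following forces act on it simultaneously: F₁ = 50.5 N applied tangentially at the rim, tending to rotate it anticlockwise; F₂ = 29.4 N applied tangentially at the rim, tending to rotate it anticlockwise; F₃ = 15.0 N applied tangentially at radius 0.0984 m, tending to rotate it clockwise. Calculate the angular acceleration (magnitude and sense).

α ≈ 15.5 rad/s², anticlockwise

I = ½MR² = (1/2)(28.9)(0.337)² = 1.641 kg·m².
Taking anticlockwise as positive: τ₁ = +(50.5)(0.337) = +17.02 N·m; τ₂ = +(29.4)(0.337) = +9.908 N·m; τ₃ = −(15.0)(0.0984) = −1.476 N·m.
Net torque τ = 25.45 N·m.
α = τ/I = 25.45/1.641 = 15.51 rad/s².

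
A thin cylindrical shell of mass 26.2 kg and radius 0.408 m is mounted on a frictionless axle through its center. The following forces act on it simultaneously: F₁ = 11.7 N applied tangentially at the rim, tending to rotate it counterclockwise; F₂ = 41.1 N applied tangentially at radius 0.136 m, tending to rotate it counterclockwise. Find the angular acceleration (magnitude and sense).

α ≈ 2.38 rad/s², counterclockwise

I = MR² = (26.2)(0.408)² = 4.361 kg·m².
Taking counterclockwise as positive: τ₁ = +(11.7)(0.408) = +4.774 N·m; τ₂ = +(41.1)(0.136) = +5.590 N·m.
Net torque τ = 10.36 N·m.
α = τ/I = 10.36/4.361 = 2.376 rad/s².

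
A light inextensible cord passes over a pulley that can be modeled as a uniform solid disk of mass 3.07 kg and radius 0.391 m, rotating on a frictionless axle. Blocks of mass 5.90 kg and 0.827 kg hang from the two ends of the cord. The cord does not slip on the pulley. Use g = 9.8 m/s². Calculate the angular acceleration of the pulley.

I = ½MR² = (1/2)(3.07)(0.391)² = 0.2347 kg·m².
Heavier block: m₁g − T₁ = m₁a. Lighter block: T₂ − m₂g = m₂a.
Pulley: (T₁ − T₂)R = Iα = I(a/R), so T₁ − T₂ = (I/R²)a = (1/2)M_p a = 1.535·a.
Adding the three: (m₁ − m₂)g = (m₁ + m₂ + 1.535)a, so a = (5.90 − 0.827)(9.8)/(5.90 + 0.827 + 1.535) = 6.017 m/s².
α = a/R = 6.017/0.391 = 15.39 rad/s².

α ≈ 15.4 rad/s²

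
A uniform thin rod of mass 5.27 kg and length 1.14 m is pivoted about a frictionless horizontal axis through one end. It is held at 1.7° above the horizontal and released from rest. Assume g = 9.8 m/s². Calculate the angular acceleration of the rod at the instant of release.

α ≈ 12.9 rad/s²

About the pivot, I = (1/3)ML² = (1/3)(5.27)(1.14)² = 2.283 kg·m².
The weight acts at the center, a distance L/2 = 0.5700 m from the pivot; τ = Mg(L/2) cos 1.7° = 29.43 N·m.
α = τ/I = 29.43/2.283 = 12.89 rad/s².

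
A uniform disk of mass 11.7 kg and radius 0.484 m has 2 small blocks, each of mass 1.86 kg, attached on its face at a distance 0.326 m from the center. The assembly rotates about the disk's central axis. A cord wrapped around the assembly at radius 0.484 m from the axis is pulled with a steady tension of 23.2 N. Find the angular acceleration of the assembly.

α ≈ 6.36 rad/s²

I_disk = ½MR² = ½(11.7)(0.484)² = 1.370 kg·m².
I_blocks = 2·m·r² = 2(1.86)(0.326)² = 0.3953 kg·m².
Total I = 1.766 kg·m².
τ = F r = (23.2)(0.484) = 11.23 N·m.
α = τ/I = 11.23/1.766 = 6.359 rad/s².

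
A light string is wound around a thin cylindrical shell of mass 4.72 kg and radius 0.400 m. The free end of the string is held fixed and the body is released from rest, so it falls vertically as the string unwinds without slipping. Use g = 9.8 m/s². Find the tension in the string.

T ≈ 23.1 N

Translation: Mg − T = Ma. Rotation about the center: TR = Iα with I = MR².
With a = αR: T = (I/R²)a = M a, so Mg = (1 + 1.000)Ma.
a = g/(1 + 1.000) = 9.8/2.000 = 4.900 m/s².
T = 1.000·M·a = (1.000)(4.72)(4.900) = 23.13 N.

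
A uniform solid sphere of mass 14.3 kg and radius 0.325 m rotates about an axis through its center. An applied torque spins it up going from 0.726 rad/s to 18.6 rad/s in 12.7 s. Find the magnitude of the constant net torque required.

I = (2/5)MR² = (2/5)(14.3)(0.325)² = 0.6042 kg·m².
α = Δω/Δt = (18.6 − 0.726)/12.7 = 1.407 rad/s².
τ = Iα = (0.6042)(1.407) = 0.8503 N·m.

τ ≈ 0.850 N·m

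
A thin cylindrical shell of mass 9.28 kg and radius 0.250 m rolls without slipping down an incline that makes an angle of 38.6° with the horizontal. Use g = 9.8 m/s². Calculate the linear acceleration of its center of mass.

Translation along the incline: Mg sinθ − f = Ma.
Rotation about the center: fR = Iα with I = MR². No-slip gives a = αR, so f = (I/R²)a = M a.
Substituting: Mg sinθ = (1 + 1.000)Ma, so a = g sinθ/(1 + 1.000) = (9.8) sin 38.6° / 2.000 = 3.057 m/s².

a ≈ 3.06 m/s²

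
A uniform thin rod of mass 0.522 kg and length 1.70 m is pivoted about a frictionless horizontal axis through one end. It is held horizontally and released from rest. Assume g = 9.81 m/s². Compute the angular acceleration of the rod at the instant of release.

About the pivot, I = (1/3)ML² = (1/3)(0.522)(1.70)² = 0.5029 kg·m².
The weight acts at the center, a distance L/2 = 0.8500 m from the pivot; τ = Mg(L/2) = 4.353 N·m.
α = τ/I = 4.353/0.5029 = 8.656 rad/s².
(Equivalently α = (3g/(2L)) = 8.656 rad/s².)

α ≈ 8.66 rad/s²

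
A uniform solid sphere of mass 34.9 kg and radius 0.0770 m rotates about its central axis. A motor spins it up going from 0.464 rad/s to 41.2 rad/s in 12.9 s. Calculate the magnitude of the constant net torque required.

I = (2/5)MR² = (2/5)(34.9)(0.0770)² = 0.08277 kg·m².
α = Δω/Δt = (41.2 − 0.464)/12.9 = 3.158 rad/s².
τ = Iα = (0.08277)(3.158) = 0.2614 N·m.

τ ≈ 0.261 N·m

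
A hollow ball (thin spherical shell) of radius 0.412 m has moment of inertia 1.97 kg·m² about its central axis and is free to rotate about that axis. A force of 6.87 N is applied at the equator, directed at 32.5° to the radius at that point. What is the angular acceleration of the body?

α ≈ 0.772 rad/s²

Only the tangential component produces torque: τ = F R sinθ = (6.87)(0.412) sin 32.5° = 1.521 N·m.
From τ = Iα: α = 1.521/1.970 = 0.7720 rad/s².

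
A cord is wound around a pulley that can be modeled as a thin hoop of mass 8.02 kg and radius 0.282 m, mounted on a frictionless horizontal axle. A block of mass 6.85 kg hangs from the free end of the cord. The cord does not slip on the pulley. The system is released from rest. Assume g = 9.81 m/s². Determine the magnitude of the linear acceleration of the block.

a ≈ 4.52 m/s²

I = MR² = (8.02)(0.282)² = 0.6378 kg·m².
Block: mg − T = ma. Pulley: TR = Iα. No-slip: a = αR, so T = (I/R²)a = 8.020·a.
Then mg = (m + 8.020)a, so a = (6.85)(9.81)/(6.85 + 8.020) = 4.519 m/s².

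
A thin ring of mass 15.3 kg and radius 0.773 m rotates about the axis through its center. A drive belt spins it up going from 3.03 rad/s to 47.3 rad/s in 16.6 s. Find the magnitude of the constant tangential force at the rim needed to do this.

F ≈ 31.5 N

I = MR² = (15.3)(0.773)² = 9.142 kg·m².
α = Δω/Δt = (47.3 − 3.03)/16.6 = 2.667 rad/s².
The required torque is τ = Iα = (9.142)(2.667) = 24.38 N·m.
A tangential force at the rim gives τ = FR, so F = τ/R = 24.38/0.773 = 31.54 N.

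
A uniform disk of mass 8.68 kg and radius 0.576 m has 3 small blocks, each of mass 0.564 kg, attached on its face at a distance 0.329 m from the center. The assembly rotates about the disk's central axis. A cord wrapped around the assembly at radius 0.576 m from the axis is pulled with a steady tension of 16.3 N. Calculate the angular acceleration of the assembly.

α ≈ 5.78 rad/s²

I_disk = ½MR² = ½(8.68)(0.576)² = 1.440 kg·m².
I_blocks = 3·m·r² = 3(0.564)(0.329)² = 0.1831 kg·m².
Total I = 1.623 kg·m².
τ = F r = (16.3)(0.576) = 9.389 N·m.
α = τ/I = 9.389/1.623 = 5.785 rad/s².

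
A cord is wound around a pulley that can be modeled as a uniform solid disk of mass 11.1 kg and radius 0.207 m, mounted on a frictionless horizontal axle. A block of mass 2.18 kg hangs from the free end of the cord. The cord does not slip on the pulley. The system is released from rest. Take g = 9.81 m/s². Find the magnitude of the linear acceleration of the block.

I = ½MR² = (1/2)(11.1)(0.207)² = 0.2378 kg·m².
Block: mg − T = ma. Pulley: TR = Iα. No-slip: a = αR, so T = (I/R²)a = 5.550·a.
Then mg = (m + 5.550)a, so a = (2.18)(9.81)/(2.18 + 5.550) = 2.767 m/s².

a ≈ 2.77 m/s²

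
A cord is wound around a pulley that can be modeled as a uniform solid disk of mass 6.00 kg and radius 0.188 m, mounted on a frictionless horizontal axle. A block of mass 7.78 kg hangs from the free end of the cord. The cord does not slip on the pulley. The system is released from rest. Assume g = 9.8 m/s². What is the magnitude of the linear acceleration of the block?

I = ½MR² = (1/2)(6.00)(0.188)² = 0.1060 kg·m².
Block: mg − T = ma. Pulley: TR = Iα. No-slip: a = αR, so T = (I/R²)a = 3.000·a.
Then mg = (m + 3.000)a, so a = (7.78)(9.8)/(7.78 + 3.000) = 7.073 m/s².

a ≈ 7.07 m/s²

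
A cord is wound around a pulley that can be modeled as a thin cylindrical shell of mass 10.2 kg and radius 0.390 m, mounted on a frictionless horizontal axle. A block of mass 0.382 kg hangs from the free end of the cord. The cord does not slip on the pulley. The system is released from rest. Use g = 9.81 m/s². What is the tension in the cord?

I = MR² = (10.2)(0.390)² = 1.551 kg·m².
Block: mg − T = ma. Pulley: TR = Iα. No-slip: a = αR, so T = (I/R²)a = 10.20·a.
Then mg = (m + 10.20)a, so a = (0.382)(9.81)/(0.382 + 10.20) = 0.3541 m/s².
T = 10.20·a = 3.612 N.

T ≈ 3.61 N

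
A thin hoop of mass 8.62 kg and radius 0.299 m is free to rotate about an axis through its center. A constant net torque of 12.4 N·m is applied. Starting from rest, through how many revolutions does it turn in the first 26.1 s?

I = MR² = (8.62)(0.299)² = 0.7706 kg·m².
α = τ/I = 12.4/0.7706 = 16.09 rad/s².
θ = ½αt² = ½(16.09)(26.1)² = 5481 rad.
Revolutions = θ/(2π) = 872.3.

≈ 872 revolutions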